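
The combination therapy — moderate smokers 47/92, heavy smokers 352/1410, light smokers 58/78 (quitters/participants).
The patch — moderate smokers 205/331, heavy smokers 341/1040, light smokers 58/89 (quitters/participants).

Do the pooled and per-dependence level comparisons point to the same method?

No

Moderate smokers: the combination therapy 47/92 = 51.1%, the patch 205/331 = 61.9% → the patch
Heavy smokers: the combination therapy 352/1410 = 25.0%, the patch 341/1040 = 32.8% → the patch
Light smokers: the combination therapy 58/78 = 74.4%, the patch 58/89 = 65.2% → the combination therapy
Overall: the combination therapy 457/1580 = 28.9%, the patch 604/1460 = 41.4% → the patch
Neither sweeps: the combination therapy wins 1 of 3 groups, the patch wins 2. The patch wins overall but not every group — no Simpson reversal.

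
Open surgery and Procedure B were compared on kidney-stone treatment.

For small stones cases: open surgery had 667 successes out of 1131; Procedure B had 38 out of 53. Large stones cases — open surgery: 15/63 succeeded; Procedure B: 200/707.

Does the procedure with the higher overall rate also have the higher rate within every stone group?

Small stones: open surgery 667/1131 = 59.0%, Procedure B 38/53 = 71.7% → Procedure B
Large stones: open surgery 15/63 = 23.8%, Procedure B 200/707 = 28.3% → Procedure B
Overall: open surgery 682/1194 = 57.1%, Procedure B 238/760 = 31.3% → open surgery
Procedure B wins each stone group but open surgery wins overall — the comparison reverses. Procedure B's cases skew toward large stones, which has a lower base rate.

No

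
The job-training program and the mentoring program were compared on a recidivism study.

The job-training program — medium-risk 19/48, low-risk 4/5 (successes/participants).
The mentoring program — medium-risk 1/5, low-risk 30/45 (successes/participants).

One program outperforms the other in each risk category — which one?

Medium-risk: the job-training program 19/48 = 39.6%, the mentoring program 1/5 = 20.0% → the job-training program
Low-risk: the job-training program 4/5 = 80.0%, the mentoring program 30/45 = 66.7% → the job-training program
The job-training program has the higher rate in both groups.

the job-training program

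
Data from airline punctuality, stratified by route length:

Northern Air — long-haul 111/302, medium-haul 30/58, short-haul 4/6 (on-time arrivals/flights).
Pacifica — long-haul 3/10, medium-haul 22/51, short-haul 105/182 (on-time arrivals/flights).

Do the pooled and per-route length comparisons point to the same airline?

No

Long-haul: Northern Air 111/302 = 36.8%, Pacifica 3/10 = 30.0% → Northern Air
Medium-haul: Northern Air 30/58 = 51.7%, Pacifica 22/51 = 43.1% → Northern Air
Short-haul: Northern Air 4/6 = 66.7%, Pacifica 105/182 = 57.7% → Northern Air
Overall: Northern Air 145/366 = 39.6%, Pacifica 130/243 = 53.5% → Pacifica
Northern Air wins each route group but Pacifica wins overall — the comparison reverses. Northern Air's flights skew toward long-haul, which has a lower base rate.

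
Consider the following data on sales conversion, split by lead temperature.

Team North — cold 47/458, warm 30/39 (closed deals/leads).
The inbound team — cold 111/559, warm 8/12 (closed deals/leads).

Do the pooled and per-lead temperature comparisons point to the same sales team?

No

Cold: Team North 47/458 = 10.3%, the inbound team 111/559 = 19.9% → the inbound team
Warm: Team North 30/39 = 76.9%, the inbound team 8/12 = 66.7% → Team North
Overall: Team North 77/497 = 15.5%, the inbound team 119/571 = 20.8% → the inbound team
Neither sweeps: Team North wins 1 of 2 groups, the inbound team wins 1. The inbound team wins overall but not every group — no Simpson reversal.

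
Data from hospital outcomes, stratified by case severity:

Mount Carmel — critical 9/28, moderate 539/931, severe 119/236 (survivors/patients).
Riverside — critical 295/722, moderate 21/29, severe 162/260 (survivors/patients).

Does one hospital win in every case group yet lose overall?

Critical: Mount Carmel 9/28 = 32.1%, Riverside 295/722 = 40.9% → Riverside
Moderate: Mount Carmel 539/931 = 57.9%, Riverside 21/29 = 72.4% → Riverside
Severe: Mount Carmel 119/236 = 50.4%, Riverside 162/260 = 62.3% → Riverside
Overall: Mount Carmel 667/1195 = 55.8%, Riverside 478/1011 = 47.3% → Mount Carmel
Riverside wins each case group but Mount Carmel wins overall — the comparison reverses. Riverside's patients skew toward critical, which has a lower base rate.

Yes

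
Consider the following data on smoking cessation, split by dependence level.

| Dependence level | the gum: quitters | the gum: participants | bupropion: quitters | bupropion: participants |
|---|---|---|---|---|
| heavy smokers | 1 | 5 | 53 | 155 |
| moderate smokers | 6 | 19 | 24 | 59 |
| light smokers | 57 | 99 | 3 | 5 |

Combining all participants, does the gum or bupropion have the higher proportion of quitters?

the gum

Heavy smokers: the gum 1/5 = 20.0%, bupropion 53/155 = 34.2% → bupropion
Moderate smokers: the gum 6/19 = 31.6%, bupropion 24/59 = 40.7% → bupropion
Light smokers: the gum 57/99 = 57.6%, bupropion 3/5 = 60.0% → bupropion
Overall: the gum 64/123 = 52.0%, bupropion 80/219 = 36.5% → the gum
(Bupropion wins every dependence group but the gum wins overall — bupropion's participants skew toward the low-rate heavy smokers group.)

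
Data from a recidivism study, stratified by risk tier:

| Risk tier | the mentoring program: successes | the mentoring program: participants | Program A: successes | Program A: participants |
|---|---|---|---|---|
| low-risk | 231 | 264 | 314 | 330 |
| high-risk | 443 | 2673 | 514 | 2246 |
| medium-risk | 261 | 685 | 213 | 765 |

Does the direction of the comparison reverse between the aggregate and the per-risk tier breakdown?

Low-risk: the mentoring program 231/264 = 87.5%, Program A 314/330 = 95.2% → Program A
High-risk: the mentoring program 443/2673 = 16.6%, Program A 514/2246 = 22.9% → Program A
Medium-risk: the mentoring program 261/685 = 38.1%, Program A 213/765 = 27.8% → the mentoring program
Overall: the mentoring program 935/3622 = 25.8%, Program A 1041/3341 = 31.2% → Program A
Neither sweeps: the mentoring program wins 1 of 3 groups, Program A wins 2. Program A wins overall but not every group — no Simpson reversal.

No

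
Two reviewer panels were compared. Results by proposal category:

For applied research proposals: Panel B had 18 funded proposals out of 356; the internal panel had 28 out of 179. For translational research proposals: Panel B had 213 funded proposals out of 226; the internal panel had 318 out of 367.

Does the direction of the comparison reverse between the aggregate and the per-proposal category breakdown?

No

Applied research: Panel B 18/356 = 5.1%, the internal panel 28/179 = 15.6% → the internal panel
Translational research: Panel B 213/226 = 94.2%, the internal panel 318/367 = 86.6% → Panel B
Overall: Panel B 231/582 = 39.7%, the internal panel 346/546 = 63.4% → the internal panel
Neither sweeps: Panel B wins 1 of 2 groups, the internal panel wins 1. The internal panel wins overall but not every group — no Simpson reversal.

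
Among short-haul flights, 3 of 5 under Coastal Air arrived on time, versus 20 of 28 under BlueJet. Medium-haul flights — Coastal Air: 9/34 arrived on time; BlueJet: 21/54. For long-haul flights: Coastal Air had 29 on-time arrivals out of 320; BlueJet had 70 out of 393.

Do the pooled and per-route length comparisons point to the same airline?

Yes

Short-haul: Coastal Air 3/5 = 60.0%, BlueJet 20/28 = 71.4% → BlueJet
Medium-haul: Coastal Air 9/34 = 26.5%, BlueJet 21/54 = 38.9% → BlueJet
Long-haul: Coastal Air 29/320 = 9.1%, BlueJet 70/393 = 17.8% → BlueJet
Overall: Coastal Air 41/359 = 11.4%, BlueJet 111/475 = 23.4% → BlueJet
BlueJet wins overall and in every route group — no reversal.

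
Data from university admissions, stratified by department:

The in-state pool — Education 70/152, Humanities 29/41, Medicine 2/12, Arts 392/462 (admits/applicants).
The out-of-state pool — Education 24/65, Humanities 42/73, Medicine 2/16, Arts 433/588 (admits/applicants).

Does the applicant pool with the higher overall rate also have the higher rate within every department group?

Yes

Education: the in-state pool 70/152 = 46.1%, the out-of-state pool 24/65 = 36.9% → the in-state pool
Humanities: the in-state pool 29/41 = 70.7%, the out-of-state pool 42/73 = 57.5% → the in-state pool
Medicine: the in-state pool 2/12 = 16.7%, the out-of-state pool 2/16 = 12.5% → the in-state pool
Arts: the in-state pool 392/462 = 84.8%, the out-of-state pool 433/588 = 73.6% → the in-state pool
Overall: the in-state pool 493/667 = 73.9%, the out-of-state pool 501/742 = 67.5% → the in-state pool
The in-state pool wins overall and in every department group — no reversal.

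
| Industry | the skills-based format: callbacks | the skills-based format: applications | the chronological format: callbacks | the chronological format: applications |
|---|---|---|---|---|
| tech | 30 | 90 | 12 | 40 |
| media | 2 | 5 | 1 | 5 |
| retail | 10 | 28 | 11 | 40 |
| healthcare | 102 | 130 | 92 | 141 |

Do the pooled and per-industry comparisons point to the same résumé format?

Tech: the skills-based format 30/90 = 33.3%, the chronological format 12/40 = 30.0% → the skills-based format
Media: the skills-based format 2/5 = 40.0%, the chronological format 1/5 = 20.0% → the skills-based format
Retail: the skills-based format 10/28 = 35.7%, the chronological format 11/40 = 27.5% → the skills-based format
Healthcare: the skills-based format 102/130 = 78.5%, the chronological format 92/141 = 65.2% → the skills-based format
Overall: the skills-based format 144/253 = 56.9%, the chronological format 116/226 = 51.3% → the skills-based format
The skills-based format wins overall and in every industry group — no reversal.

Yes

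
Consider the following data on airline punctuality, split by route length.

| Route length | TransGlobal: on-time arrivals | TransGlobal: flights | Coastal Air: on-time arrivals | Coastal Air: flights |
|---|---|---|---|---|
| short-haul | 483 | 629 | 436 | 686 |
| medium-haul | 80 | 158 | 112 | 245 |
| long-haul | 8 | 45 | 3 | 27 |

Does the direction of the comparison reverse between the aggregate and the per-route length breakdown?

Short-haul: TransGlobal 483/629 = 76.8%, Coastal Air 436/686 = 63.6% → TransGlobal
Medium-haul: TransGlobal 80/158 = 50.6%, Coastal Air 112/245 = 45.7% → TransGlobal
Long-haul: TransGlobal 8/45 = 17.8%, Coastal Air 3/27 = 11.1% → TransGlobal
Overall: TransGlobal 571/832 = 68.6%, Coastal Air 551/958 = 57.5% → TransGlobal
TransGlobal wins overall and in every route group — no reversal.

No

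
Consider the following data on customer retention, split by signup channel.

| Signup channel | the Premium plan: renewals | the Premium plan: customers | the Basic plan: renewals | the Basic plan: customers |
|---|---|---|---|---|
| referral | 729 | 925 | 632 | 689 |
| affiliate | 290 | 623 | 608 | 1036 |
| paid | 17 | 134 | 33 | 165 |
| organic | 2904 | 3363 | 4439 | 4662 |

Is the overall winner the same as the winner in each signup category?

Yes

Referral: the Premium plan 729/925 = 78.8%, the Basic plan 632/689 = 91.7% → the Basic plan
Affiliate: the Premium plan 290/623 = 46.5%, the Basic plan 608/1036 = 58.7% → the Basic plan
Paid: the Premium plan 17/134 = 12.7%, the Basic plan 33/165 = 20.0% → the Basic plan
Organic: the Premium plan 2904/3363 = 86.4%, the Basic plan 4439/4662 = 95.2% → the Basic plan
Overall: the Premium plan 3940/5045 = 78.1%, the Basic plan 5712/6552 = 87.2% → the Basic plan
The Basic plan wins overall and in every signup group — no reversal.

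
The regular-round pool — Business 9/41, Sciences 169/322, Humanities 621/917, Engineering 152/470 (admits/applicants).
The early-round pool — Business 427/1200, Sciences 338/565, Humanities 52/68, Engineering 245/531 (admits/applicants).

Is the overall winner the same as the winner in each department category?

Business: the regular-round pool 9/41 = 22.0%, the early-round pool 427/1200 = 35.6% → the early-round pool
Sciences: the regular-round pool 169/322 = 52.5%, the early-round pool 338/565 = 59.8% → the early-round pool
Humanities: the regular-round pool 621/917 = 67.7%, the early-round pool 52/68 = 76.5% → the early-round pool
Engineering: the regular-round pool 152/470 = 32.3%, the early-round pool 245/531 = 46.1% → the early-round pool
Overall: the regular-round pool 951/1750 = 54.3%, the early-round pool 1062/2364 = 44.9% → the regular-round pool
The early-round pool wins each department group but the regular-round pool wins overall — the comparison reverses. The early-round pool's applicants skew toward Business, which has a lower base rate.

No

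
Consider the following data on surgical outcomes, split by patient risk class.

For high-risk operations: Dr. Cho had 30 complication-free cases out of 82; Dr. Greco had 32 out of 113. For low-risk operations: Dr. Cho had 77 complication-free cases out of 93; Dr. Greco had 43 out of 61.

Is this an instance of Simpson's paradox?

No

High-risk: Dr. Cho 30/82 = 36.6%, Dr. Greco 32/113 = 28.3% → Dr. Cho
Low-risk: Dr. Cho 77/93 = 82.8%, Dr. Greco 43/61 = 70.5% → Dr. Cho
Overall: Dr. Cho 107/175 = 61.1%, Dr. Greco 75/174 = 43.1% → Dr. Cho
Dr. Cho wins overall and in every patient risk group — no reversal.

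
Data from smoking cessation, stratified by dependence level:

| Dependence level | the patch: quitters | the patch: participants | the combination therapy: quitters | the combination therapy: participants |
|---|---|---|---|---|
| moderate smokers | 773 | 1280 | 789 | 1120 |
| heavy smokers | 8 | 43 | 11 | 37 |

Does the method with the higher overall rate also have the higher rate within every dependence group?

Yes

Moderate smokers: the patch 773/1280 = 60.4%, the combination therapy 789/1120 = 70.4% → the combination therapy
Heavy smokers: the patch 8/43 = 18.6%, the combination therapy 11/37 = 29.7% → the combination therapy
Overall: the patch 781/1323 = 59.0%, the combination therapy 800/1157 = 69.1% → the combination therapy
The combination therapy wins overall and in every dependence group — no reversal.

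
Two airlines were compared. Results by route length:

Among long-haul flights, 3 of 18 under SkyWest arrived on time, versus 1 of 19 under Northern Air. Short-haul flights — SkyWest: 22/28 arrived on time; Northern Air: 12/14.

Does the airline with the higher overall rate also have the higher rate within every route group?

No

Long-haul: SkyWest 3/18 = 16.7%, Northern Air 1/19 = 5.3% → SkyWest
Short-haul: SkyWest 22/28 = 78.6%, Northern Air 12/14 = 85.7% → Northern Air
Overall: SkyWest 25/46 = 54.3%, Northern Air 13/33 = 39.4% → SkyWest
Neither sweeps: SkyWest wins 1 of 2 groups, Northern Air wins 1. SkyWest wins overall but not every group — no Simpson reversal.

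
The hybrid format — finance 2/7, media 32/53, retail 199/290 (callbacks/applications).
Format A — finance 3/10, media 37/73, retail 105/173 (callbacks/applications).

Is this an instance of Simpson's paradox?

Finance: the hybrid format 2/7 = 28.6%, Format A 3/10 = 30.0% → Format A
Media: the hybrid format 32/53 = 60.4%, Format A 37/73 = 50.7% → the hybrid format
Retail: the hybrid format 199/290 = 68.6%, Format A 105/173 = 60.7% → the hybrid format
Overall: the hybrid format 233/350 = 66.6%, Format A 145/256 = 56.6% → the hybrid format
Neither sweeps: the hybrid format wins 2 of 3 groups, Format A wins 1. The hybrid format wins overall but not every group — no Simpson reversal.

No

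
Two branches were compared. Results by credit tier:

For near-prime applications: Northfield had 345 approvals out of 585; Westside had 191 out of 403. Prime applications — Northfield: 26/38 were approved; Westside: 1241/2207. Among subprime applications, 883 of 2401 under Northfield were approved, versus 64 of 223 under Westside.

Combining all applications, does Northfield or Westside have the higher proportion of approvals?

Westside

Near-prime: Northfield 345/585 = 59.0%, Westside 191/403 = 47.4% → Northfield
Prime: Northfield 26/38 = 68.4%, Westside 1241/2207 = 56.2% → Northfield
Subprime: Northfield 883/2401 = 36.8%, Westside 64/223 = 28.7% → Northfield
Overall: Northfield 1254/3024 = 41.5%, Westside 1496/2833 = 52.8% → Westside
(Northfield wins every credit group but Westside wins overall — Northfield's applications skew toward the low-rate subprime group.)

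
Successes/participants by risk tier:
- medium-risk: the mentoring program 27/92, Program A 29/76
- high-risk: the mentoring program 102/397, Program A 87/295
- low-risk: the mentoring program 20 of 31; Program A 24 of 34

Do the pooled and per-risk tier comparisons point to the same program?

Medium-risk: the mentoring program 27/92 = 29.3%, Program A 29/76 = 38.2% → Program A
High-risk: the mentoring program 102/397 = 25.7%, Program A 87/295 = 29.5% → Program A
Low-risk: the mentoring program 20/31 = 64.5%, Program A 24/34 = 70.6% → Program A
Overall: the mentoring program 149/520 = 28.7%, Program A 140/405 = 34.6% → Program A
Program A wins overall and in every risk group — no reversal.

Yes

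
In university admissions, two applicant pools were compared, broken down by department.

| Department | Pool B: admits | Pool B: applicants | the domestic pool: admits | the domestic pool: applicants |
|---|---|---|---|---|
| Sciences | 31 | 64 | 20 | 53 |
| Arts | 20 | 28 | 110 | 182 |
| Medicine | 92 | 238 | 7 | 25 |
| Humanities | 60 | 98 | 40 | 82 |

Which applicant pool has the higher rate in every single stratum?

Pool B

Sciences: Pool B 31/64 = 48.4%, the domestic pool 20/53 = 37.7% → Pool B
Arts: Pool B 20/28 = 71.4%, the domestic pool 110/182 = 60.4% → Pool B
Medicine: Pool B 92/238 = 38.7%, the domestic pool 7/25 = 28.0% → Pool B
Humanities: Pool B 60/98 = 61.2%, the domestic pool 40/82 = 48.8% → Pool B
Pool B has the higher rate in all 4 groups.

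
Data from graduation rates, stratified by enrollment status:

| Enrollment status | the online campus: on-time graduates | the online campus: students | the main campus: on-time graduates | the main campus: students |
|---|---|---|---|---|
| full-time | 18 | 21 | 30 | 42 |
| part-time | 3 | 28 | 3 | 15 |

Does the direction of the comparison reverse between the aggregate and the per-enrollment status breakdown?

No

Full-time: the online campus 18/21 = 85.7%, the main campus 30/42 = 71.4% → the online campus
Part-time: the online campus 3/28 = 10.7%, the main campus 3/15 = 20.0% → the main campus
Overall: the online campus 21/49 = 42.9%, the main campus 33/57 = 57.9% → the main campus
Neither sweeps: the online campus wins 1 of 2 groups, the main campus wins 1. The main campus wins overall but not every group — no Simpson reversal.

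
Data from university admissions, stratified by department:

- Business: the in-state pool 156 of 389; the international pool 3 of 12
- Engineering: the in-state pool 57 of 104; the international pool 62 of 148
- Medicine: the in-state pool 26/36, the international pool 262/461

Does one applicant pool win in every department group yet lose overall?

Business: the in-state pool 156/389 = 40.1%, the international pool 3/12 = 25.0% → the in-state pool
Engineering: the in-state pool 57/104 = 54.8%, the international pool 62/148 = 41.9% → the in-state pool
Medicine: the in-state pool 26/36 = 72.2%, the international pool 262/461 = 56.8% → the in-state pool
Overall: the in-state pool 239/529 = 45.2%, the international pool 327/621 = 52.7% → the international pool
The in-state pool wins each department group but the international pool wins overall — the comparison reverses. The in-state pool's applicants skew toward Business, which has a lower base rate.

Yes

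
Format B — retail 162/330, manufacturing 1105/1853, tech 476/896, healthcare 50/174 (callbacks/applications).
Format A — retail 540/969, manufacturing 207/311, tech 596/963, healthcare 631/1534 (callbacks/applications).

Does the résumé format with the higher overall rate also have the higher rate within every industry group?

Retail: Format B 162/330 = 49.1%, Format A 540/969 = 55.7% → Format A
Manufacturing: Format B 1105/1853 = 59.6%, Format A 207/311 = 66.6% → Format A
Tech: Format B 476/896 = 53.1%, Format A 596/963 = 61.9% → Format A
Healthcare: Format B 50/174 = 28.7%, Format A 631/1534 = 41.1% → Format A
Overall: Format B 1793/3253 = 55.1%, Format A 1974/3777 = 52.3% → Format B
Format A wins each industry group but Format B wins overall — the comparison reverses. Format A's applications skew toward healthcare, which has a lower base rate.

No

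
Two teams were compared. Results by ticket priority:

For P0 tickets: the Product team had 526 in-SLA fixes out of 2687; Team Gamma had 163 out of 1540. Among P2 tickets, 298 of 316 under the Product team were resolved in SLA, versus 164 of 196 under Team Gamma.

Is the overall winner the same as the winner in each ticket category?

P0: the Product team 526/2687 = 19.6%, Team Gamma 163/1540 = 10.6% → the Product team
P2: the Product team 298/316 = 94.3%, Team Gamma 164/196 = 83.7% → the Product team
Overall: the Product team 824/3003 = 27.4%, Team Gamma 327/1736 = 18.8% → the Product team
The Product team wins overall and in every ticket group — no reversal.

Yes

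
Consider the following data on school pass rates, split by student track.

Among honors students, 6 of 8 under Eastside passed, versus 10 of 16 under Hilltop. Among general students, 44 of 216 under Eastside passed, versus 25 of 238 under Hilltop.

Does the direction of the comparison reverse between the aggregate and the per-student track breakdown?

No

Honors: Eastside 6/8 = 75.0%, Hilltop 10/16 = 62.5% → Eastside
General: Eastside 44/216 = 20.4%, Hilltop 25/238 = 10.5% → Eastside
Overall: Eastside 50/224 = 22.3%, Hilltop 35/254 = 13.8% → Eastside
Eastside wins overall and in every student group — no reversal.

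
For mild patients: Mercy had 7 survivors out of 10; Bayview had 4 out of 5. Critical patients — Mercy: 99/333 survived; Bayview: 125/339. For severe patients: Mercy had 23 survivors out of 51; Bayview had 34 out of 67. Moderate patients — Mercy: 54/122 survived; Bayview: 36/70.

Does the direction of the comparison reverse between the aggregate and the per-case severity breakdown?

Mild: Mercy 7/10 = 70.0%, Bayview 4/5 = 80.0% → Bayview
Critical: Mercy 99/333 = 29.7%, Bayview 125/339 = 36.9% → Bayview
Severe: Mercy 23/51 = 45.1%, Bayview 34/67 = 50.7% → Bayview
Moderate: Mercy 54/122 = 44.3%, Bayview 36/70 = 51.4% → Bayview
Overall: Mercy 183/516 = 35.5%, Bayview 199/481 = 41.4% → Bayview
Bayview wins overall and in every case group — no reversal.

No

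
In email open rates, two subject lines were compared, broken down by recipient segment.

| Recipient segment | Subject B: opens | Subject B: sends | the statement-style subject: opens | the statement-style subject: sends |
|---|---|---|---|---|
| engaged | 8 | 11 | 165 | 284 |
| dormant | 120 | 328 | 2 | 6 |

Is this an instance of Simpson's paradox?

Yes

Engaged: Subject B 8/11 = 72.7%, the statement-style subject 165/284 = 58.1% → Subject B
Dormant: Subject B 120/328 = 36.6%, the statement-style subject 2/6 = 33.3% → Subject B
Overall: Subject B 128/339 = 37.8%, the statement-style subject 167/290 = 57.6% → the statement-style subject
Subject B wins each recipient group but the statement-style subject wins overall — the comparison reverses. Subject B's sends skew toward dormant, which has a lower base rate.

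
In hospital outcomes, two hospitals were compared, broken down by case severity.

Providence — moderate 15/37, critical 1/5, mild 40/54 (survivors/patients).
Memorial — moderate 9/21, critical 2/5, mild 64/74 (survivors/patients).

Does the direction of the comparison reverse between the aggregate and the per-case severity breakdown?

Moderate: Providence 15/37 = 40.5%, Memorial 9/21 = 42.9% → Memorial
Critical: Providence 1/5 = 20.0%, Memorial 2/5 = 40.0% → Memorial
Mild: Providence 40/54 = 74.1%, Memorial 64/74 = 86.5% → Memorial
Overall: Providence 56/96 = 58.3%, Memorial 75/100 = 75.0% → Memorial
Memorial wins overall and in every case group — no reversal.

No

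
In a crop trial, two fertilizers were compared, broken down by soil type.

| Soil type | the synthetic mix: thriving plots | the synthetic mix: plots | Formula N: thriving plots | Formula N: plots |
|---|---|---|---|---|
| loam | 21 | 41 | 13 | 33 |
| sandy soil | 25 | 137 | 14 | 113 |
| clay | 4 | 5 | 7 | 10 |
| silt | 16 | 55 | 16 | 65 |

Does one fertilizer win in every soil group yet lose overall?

No

Loam: the synthetic mix 21/41 = 51.2%, Formula N 13/33 = 39.4% → the synthetic mix
Sandy soil: the synthetic mix 25/137 = 18.2%, Formula N 14/113 = 12.4% → the synthetic mix
Clay: the synthetic mix 4/5 = 80.0%, Formula N 7/10 = 70.0% → the synthetic mix
Silt: the synthetic mix 16/55 = 29.1%, Formula N 16/65 = 24.6% → the synthetic mix
Overall: the synthetic mix 66/238 = 27.7%, Formula N 50/221 = 22.6% → the synthetic mix
The synthetic mix wins overall and in every soil group — no reversal.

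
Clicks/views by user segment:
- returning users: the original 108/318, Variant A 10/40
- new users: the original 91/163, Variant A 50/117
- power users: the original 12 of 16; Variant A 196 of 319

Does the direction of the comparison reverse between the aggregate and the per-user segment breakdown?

Returning users: the original 108/318 = 34.0%, Variant A 10/40 = 25.0% → the original
New users: the original 91/163 = 55.8%, Variant A 50/117 = 42.7% → the original
Power users: the original 12/16 = 75.0%, Variant A 196/319 = 61.4% → the original
Overall: the original 211/497 = 42.5%, Variant A 256/476 = 53.8% → Variant A
The original wins each user group but Variant A wins overall — the comparison reverses. The original's views skew toward returning users, which has a lower base rate.

Yes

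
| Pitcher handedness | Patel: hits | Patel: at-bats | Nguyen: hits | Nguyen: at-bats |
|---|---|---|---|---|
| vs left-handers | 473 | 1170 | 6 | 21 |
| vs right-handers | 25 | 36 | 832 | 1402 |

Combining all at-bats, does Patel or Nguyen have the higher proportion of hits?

Nguyen

Vs left-handers: Patel 473/1170 = 40.4%, Nguyen 6/21 = 28.6% → Patel
Vs right-handers: Patel 25/36 = 69.4%, Nguyen 832/1402 = 59.3% → Patel
Overall: Patel 498/1206 = 41.3%, Nguyen 838/1423 = 58.9% → Nguyen
(Patel wins every pitcher group but Nguyen wins overall — Patel's at-bats skew toward the low-rate vs left-handers group.)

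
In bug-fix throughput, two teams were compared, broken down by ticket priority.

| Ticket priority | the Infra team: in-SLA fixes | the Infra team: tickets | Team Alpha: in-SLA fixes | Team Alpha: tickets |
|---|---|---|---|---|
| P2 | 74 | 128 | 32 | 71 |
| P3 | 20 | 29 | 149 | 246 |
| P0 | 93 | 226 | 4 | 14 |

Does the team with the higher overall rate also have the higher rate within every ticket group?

No

P2: the Infra team 74/128 = 57.8%, Team Alpha 32/71 = 45.1% → the Infra team
P3: the Infra team 20/29 = 69.0%, Team Alpha 149/246 = 60.6% → the Infra team
P0: the Infra team 93/226 = 41.2%, Team Alpha 4/14 = 28.6% → the Infra team
Overall: the Infra team 187/383 = 48.8%, Team Alpha 185/331 = 55.9% → Team Alpha
The Infra team wins each ticket group but Team Alpha wins overall — the comparison reverses. The Infra team's tickets skew toward P0, which has a lower base rate.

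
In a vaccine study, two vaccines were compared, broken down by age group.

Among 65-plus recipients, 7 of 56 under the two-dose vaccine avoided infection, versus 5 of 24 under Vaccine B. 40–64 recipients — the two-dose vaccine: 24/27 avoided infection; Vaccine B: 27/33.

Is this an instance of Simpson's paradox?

65-plus: the two-dose vaccine 7/56 = 12.5%, Vaccine B 5/24 = 20.8% → Vaccine B
40–64: the two-dose vaccine 24/27 = 88.9%, Vaccine B 27/33 = 81.8% → the two-dose vaccine
Overall: the two-dose vaccine 31/83 = 37.3%, Vaccine B 32/57 = 56.1% → Vaccine B
Neither sweeps: the two-dose vaccine wins 1 of 2 groups, Vaccine B wins 1. Vaccine B wins overall but not every group — no Simpson reversal.

No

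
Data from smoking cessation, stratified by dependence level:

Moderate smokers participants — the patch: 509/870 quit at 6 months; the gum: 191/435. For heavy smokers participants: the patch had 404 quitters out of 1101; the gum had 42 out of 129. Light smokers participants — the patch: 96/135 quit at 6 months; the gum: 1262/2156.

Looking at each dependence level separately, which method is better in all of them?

the patch

Moderate smokers: the patch 509/870 = 58.5%, the gum 191/435 = 43.9% → the patch
Heavy smokers: the patch 404/1101 = 36.7%, the gum 42/129 = 32.6% → the patch
Light smokers: the patch 96/135 = 71.1%, the gum 1262/2156 = 58.5% → the patch
The patch has the higher rate in all 3 groups.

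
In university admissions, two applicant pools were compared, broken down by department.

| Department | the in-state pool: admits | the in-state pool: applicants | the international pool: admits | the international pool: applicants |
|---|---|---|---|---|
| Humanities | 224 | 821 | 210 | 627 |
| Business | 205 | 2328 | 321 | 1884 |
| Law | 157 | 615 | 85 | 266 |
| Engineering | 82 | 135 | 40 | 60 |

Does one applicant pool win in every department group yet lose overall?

Humanities: the in-state pool 224/821 = 27.3%, the international pool 210/627 = 33.5% → the international pool
Business: the in-state pool 205/2328 = 8.8%, the international pool 321/1884 = 17.0% → the international pool
Law: the in-state pool 157/615 = 25.5%, the international pool 85/266 = 32.0% → the international pool
Engineering: the in-state pool 82/135 = 60.7%, the international pool 40/60 = 66.7% → the international pool
Overall: the in-state pool 668/3899 = 17.1%, the international pool 656/2837 = 23.1% → the international pool
The international pool wins overall and in every department group — no reversal.

No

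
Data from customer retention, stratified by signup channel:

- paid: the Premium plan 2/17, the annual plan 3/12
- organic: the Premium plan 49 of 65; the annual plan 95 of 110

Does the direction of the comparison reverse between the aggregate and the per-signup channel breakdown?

No

Paid: the Premium plan 2/17 = 11.8%, the annual plan 3/12 = 25.0% → the annual plan
Organic: the Premium plan 49/65 = 75.4%, the annual plan 95/110 = 86.4% → the annual plan
Overall: the Premium plan 51/82 = 62.2%, the annual plan 98/122 = 80.3% → the annual plan
The annual plan wins overall and in every signup group — no reversal.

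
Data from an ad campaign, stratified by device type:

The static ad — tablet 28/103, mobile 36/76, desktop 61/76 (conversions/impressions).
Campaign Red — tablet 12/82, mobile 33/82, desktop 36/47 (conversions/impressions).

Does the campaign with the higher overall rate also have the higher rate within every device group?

Tablet: the static ad 28/103 = 27.2%, Campaign Red 12/82 = 14.6% → the static ad
Mobile: the static ad 36/76 = 47.4%, Campaign Red 33/82 = 40.2% → the static ad
Desktop: the static ad 61/76 = 80.3%, Campaign Red 36/47 = 76.6% → the static ad
Overall: the static ad 125/255 = 49.0%, Campaign Red 81/211 = 38.4% → the static ad
The static ad wins overall and in every device group — no reversal.

Yes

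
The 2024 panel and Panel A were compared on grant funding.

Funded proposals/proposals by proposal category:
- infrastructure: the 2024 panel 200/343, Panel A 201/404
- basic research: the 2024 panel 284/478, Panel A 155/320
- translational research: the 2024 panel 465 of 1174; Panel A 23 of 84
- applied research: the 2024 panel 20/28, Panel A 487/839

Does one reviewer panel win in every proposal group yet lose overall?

Infrastructure: the 2024 panel 200/343 = 58.3%, Panel A 201/404 = 49.8% → the 2024 panel
Basic research: the 2024 panel 284/478 = 59.4%, Panel A 155/320 = 48.4% → the 2024 panel
Translational research: the 2024 panel 465/1174 = 39.6%, Panel A 23/84 = 27.4% → the 2024 panel
Applied research: the 2024 panel 20/28 = 71.4%, Panel A 487/839 = 58.0% → the 2024 panel
Overall: the 2024 panel 969/2023 = 47.9%, Panel A 866/1647 = 52.6% → Panel A
The 2024 panel wins each proposal group but Panel A wins overall — the comparison reverses. The 2024 panel's proposals skew toward translational research, which has a lower base rate.

Yes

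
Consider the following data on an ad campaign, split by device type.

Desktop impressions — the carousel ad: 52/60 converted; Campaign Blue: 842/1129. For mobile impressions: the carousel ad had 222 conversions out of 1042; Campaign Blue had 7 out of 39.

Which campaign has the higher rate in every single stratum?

the carousel ad

Desktop: the carousel ad 52/60 = 86.7%, Campaign Blue 842/1129 = 74.6% → the carousel ad
Mobile: the carousel ad 222/1042 = 21.3%, Campaign Blue 7/39 = 17.9% → the carousel ad
The carousel ad has the higher rate in both groups.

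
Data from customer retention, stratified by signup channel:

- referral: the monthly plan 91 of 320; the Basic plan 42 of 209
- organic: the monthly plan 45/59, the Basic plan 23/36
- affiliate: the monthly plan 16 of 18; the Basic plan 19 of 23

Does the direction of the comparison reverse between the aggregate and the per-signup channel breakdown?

Referral: the monthly plan 91/320 = 28.4%, the Basic plan 42/209 = 20.1% → the monthly plan
Organic: the monthly plan 45/59 = 76.3%, the Basic plan 23/36 = 63.9% → the monthly plan
Affiliate: the monthly plan 16/18 = 88.9%, the Basic plan 19/23 = 82.6% → the monthly plan
Overall: the monthly plan 152/397 = 38.3%, the Basic plan 84/268 = 31.3% → the monthly plan
The monthly plan wins overall and in every signup group — no reversal.

No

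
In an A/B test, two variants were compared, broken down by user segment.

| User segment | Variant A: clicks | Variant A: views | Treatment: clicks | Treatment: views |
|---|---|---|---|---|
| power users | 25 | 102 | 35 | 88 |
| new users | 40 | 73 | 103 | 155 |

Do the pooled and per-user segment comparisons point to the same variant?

Power users: Variant A 25/102 = 24.5%, Treatment 35/88 = 39.8% → Treatment
New users: Variant A 40/73 = 54.8%, Treatment 103/155 = 66.5% → Treatment
Overall: Variant A 65/175 = 37.1%, Treatment 138/243 = 56.8% → Treatment
Treatment wins overall and in every user group — no reversal.

Yes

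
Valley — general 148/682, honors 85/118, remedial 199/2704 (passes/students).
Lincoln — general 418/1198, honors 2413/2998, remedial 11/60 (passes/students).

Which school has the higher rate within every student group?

Lincoln

General: Valley 148/682 = 21.7%, Lincoln 418/1198 = 34.9% → Lincoln
Honors: Valley 85/118 = 72.0%, Lincoln 2413/2998 = 80.5% → Lincoln
Remedial: Valley 199/2704 = 7.4%, Lincoln 11/60 = 18.3% → Lincoln
Lincoln has the higher rate in all 3 groups.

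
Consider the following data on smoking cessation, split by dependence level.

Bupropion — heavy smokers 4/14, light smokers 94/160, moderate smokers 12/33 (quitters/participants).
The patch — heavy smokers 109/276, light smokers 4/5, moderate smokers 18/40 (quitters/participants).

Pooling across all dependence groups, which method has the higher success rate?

bupropion

Heavy smokers: bupropion 4/14 = 28.6%, the patch 109/276 = 39.5% → the patch
Light smokers: bupropion 94/160 = 58.8%, the patch 4/5 = 80.0% → the patch
Moderate smokers: bupropion 12/33 = 36.4%, the patch 18/40 = 45.0% → the patch
Overall: bupropion 110/207 = 53.1%, the patch 131/321 = 40.8% → bupropion
(The patch wins every dependence group but bupropion wins overall — the patch's participants skew toward the low-rate heavy smokers group.)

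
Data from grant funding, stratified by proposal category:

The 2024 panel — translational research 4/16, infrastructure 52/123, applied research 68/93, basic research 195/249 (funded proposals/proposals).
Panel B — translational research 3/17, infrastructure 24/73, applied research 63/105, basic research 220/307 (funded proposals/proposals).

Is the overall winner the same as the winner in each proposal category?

Yes

Translational research: the 2024 panel 4/16 = 25.0%, Panel B 3/17 = 17.6% → the 2024 panel
Infrastructure: the 2024 panel 52/123 = 42.3%, Panel B 24/73 = 32.9% → the 2024 panel
Applied research: the 2024 panel 68/93 = 73.1%, Panel B 63/105 = 60.0% → the 2024 panel
Basic research: the 2024 panel 195/249 = 78.3%, Panel B 220/307 = 71.7% → the 2024 panel
Overall: the 2024 panel 319/481 = 66.3%, Panel B 310/502 = 61.8% → the 2024 panel
The 2024 panel wins overall and in every proposal group — no reversal.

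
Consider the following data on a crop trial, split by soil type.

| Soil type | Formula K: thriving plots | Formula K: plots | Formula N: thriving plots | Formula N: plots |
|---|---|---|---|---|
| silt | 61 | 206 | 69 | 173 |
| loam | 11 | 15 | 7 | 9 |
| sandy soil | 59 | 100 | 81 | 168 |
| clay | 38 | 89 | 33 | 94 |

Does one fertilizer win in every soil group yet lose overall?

Silt: Formula K 61/206 = 29.6%, Formula N 69/173 = 39.9% → Formula N
Loam: Formula K 11/15 = 73.3%, Formula N 7/9 = 77.8% → Formula N
Sandy soil: Formula K 59/100 = 59.0%, Formula N 81/168 = 48.2% → Formula K
Clay: Formula K 38/89 = 42.7%, Formula N 33/94 = 35.1% → Formula K
Overall: Formula K 169/410 = 41.2%, Formula N 190/444 = 42.8% → Formula N
Neither sweeps: Formula K wins 2 of 4 groups, Formula N wins 2. Formula N wins overall but not every group — no Simpson reversal.

No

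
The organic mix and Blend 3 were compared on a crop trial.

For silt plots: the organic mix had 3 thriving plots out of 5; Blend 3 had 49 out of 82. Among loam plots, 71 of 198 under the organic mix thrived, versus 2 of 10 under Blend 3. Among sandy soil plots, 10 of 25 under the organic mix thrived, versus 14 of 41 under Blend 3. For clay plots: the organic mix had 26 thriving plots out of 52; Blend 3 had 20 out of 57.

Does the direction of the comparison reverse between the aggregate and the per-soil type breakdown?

Silt: the organic mix 3/5 = 60.0%, Blend 3 49/82 = 59.8% → the organic mix
Loam: the organic mix 71/198 = 35.9%, Blend 3 2/10 = 20.0% → the organic mix
Sandy soil: the organic mix 10/25 = 40.0%, Blend 3 14/41 = 34.1% → the organic mix
Clay: the organic mix 26/52 = 50.0%, Blend 3 20/57 = 35.1% → the organic mix
Overall: the organic mix 110/280 = 39.3%, Blend 3 85/190 = 44.7% → Blend 3
The organic mix wins each soil group but Blend 3 wins overall — the comparison reverses. The organic mix's plots skew toward loam, which has a lower base rate.

Yes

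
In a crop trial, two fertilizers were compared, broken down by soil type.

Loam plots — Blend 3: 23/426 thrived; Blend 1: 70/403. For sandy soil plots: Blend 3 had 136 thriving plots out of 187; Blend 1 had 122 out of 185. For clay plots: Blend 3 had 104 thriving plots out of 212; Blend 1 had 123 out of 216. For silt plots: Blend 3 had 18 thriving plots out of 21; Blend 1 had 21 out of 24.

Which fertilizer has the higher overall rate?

Blend 1

Loam: Blend 3 23/426 = 5.4%, Blend 1 70/403 = 17.4% → Blend 1
Sandy soil: Blend 3 136/187 = 72.7%, Blend 1 122/185 = 65.9% → Blend 3
Clay: Blend 3 104/212 = 49.1%, Blend 1 123/216 = 56.9% → Blend 1
Silt: Blend 3 18/21 = 85.7%, Blend 1 21/24 = 87.5% → Blend 1
Overall: Blend 3 281/846 = 33.2%, Blend 1 336/828 = 40.6% → Blend 1
(Neither sweeps every soil group, but Blend 1 has the higher pooled rate.)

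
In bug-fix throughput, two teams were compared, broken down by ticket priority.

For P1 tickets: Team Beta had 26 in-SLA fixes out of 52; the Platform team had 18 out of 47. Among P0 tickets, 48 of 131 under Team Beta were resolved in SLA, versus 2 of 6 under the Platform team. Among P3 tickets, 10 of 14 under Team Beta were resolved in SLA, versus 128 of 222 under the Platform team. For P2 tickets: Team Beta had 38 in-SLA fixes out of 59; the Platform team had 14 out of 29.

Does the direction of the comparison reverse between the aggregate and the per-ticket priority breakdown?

P1: Team Beta 26/52 = 50.0%, the Platform team 18/47 = 38.3% → Team Beta
P0: Team Beta 48/131 = 36.6%, the Platform team 2/6 = 33.3% → Team Beta
P3: Team Beta 10/14 = 71.4%, the Platform team 128/222 = 57.7% → Team Beta
P2: Team Beta 38/59 = 64.4%, the Platform team 14/29 = 48.3% → Team Beta
Overall: Team Beta 122/256 = 47.7%, the Platform team 162/304 = 53.3% → the Platform team
Team Beta wins each ticket group but the Platform team wins overall — the comparison reverses. Team Beta's tickets skew toward P0, which has a lower base rate.

Yes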